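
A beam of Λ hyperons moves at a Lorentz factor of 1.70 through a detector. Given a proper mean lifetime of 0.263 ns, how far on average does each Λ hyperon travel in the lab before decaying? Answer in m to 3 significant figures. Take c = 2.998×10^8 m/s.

d ≈ 0.108 m

β = √(1 − 1/γ²) = √(1 − 1/1.70²) = 0.80869
Dilated lifetime: Δt = γτ₀ = 1.70 × 0.263 ns = 0.44710 ns
d = vΔt = 0.80869c × 0.44710 ns = 2.4245×10^8 m/s × 4.4710×10^-10 s = 0.108 m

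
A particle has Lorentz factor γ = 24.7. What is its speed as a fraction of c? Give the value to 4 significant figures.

β = √(1 − 1/γ²) = √(1 − 1/24.7²) = √(0.998361) = 0.9992

β ≈ 0.9992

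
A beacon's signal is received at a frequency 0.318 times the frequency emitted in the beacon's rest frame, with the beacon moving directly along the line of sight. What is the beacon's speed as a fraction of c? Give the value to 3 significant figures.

β ≈ 0.816

f_obs/f_src = √((1−β)/(1+β)) = 0.318  ⇒  (1−β)/(1+β) = 0.10112
β = |1 − D²|/(1 + D²) = |1 − 0.10112|/(1 + 0.10112) = 0.816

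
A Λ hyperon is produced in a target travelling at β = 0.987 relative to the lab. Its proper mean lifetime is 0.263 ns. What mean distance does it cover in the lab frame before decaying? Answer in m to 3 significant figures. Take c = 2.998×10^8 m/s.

γ = 1/√(1 − 0.987²) = 6.2220
Dilated lifetime: Δt = γτ₀ = 6.2220 × 0.263 ns = 1.6364 ns
d = vΔt = 0.987c × 1.6364 ns = 2.9590×10^8 m/s × 1.6364×10^-9 s = 0.484 m

d ≈ 0.484 m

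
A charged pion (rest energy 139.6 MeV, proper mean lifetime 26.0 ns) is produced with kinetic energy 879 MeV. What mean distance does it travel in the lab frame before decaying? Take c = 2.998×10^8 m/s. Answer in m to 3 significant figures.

d ≈ 56.3 m

γ = 1 + K/(m₀c²) = 1 + 879/139.6 = 7.2966
β = √(1 − 1/γ²) = 0.99056
Dilated lifetime: γτ₀ = 7.2966 × 26.0 ns = 189.71 ns
d = βc·γτ₀ = 0.99056 × (2.998×10^8 m/s) × 1.8971×10^-7 s = 56.3 m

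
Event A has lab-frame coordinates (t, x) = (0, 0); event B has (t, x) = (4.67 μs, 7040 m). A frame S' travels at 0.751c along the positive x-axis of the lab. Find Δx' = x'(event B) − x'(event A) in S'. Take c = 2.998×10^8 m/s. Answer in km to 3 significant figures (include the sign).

γ = 1/√(1 − 0.751²) = 1.5145
Δx' = γ(Δx − vΔt) = 1.5145 × (7040 m − 0.751×(2.998×10^8 m/s)×4.67×10^-6 s)
= 1.5145 × (5988.6 m) = 9.07 km

Δx' ≈ 9.07 km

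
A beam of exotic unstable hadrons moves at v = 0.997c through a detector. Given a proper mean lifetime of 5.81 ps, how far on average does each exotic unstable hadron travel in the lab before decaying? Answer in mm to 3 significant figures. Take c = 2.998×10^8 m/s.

γ = 1/√(1 − 0.997²) = 12.920
Dilated lifetime: Δt = γτ₀ = 12.920 × 5.81 ps = 75.063 ps
d = vΔt = 0.997c × 75.063 ps = 2.9890×10^8 m/s × 7.5063×10^-11 s = 22.4 mm

d ≈ 22.4 mm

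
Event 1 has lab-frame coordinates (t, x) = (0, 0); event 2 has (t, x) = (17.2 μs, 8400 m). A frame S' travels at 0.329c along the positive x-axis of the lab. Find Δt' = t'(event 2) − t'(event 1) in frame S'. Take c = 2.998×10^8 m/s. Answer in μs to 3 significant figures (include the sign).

γ = 1/√(1 − 0.329²) = 1.0590
Δt' = γ(Δt − vΔx/c²) = 1.0590 × (17.2 μs − 0.329×8400 m / (2.998×10^8 m/s))
= 1.0590 × (7.9819 μs) = 8.45 μs

Δt' ≈ 8.45 μs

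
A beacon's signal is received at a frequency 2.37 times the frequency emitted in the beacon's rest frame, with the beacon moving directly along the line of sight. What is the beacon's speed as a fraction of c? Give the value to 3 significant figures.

β ≈ 0.698

f_obs/f_src = √((1+β)/(1−β)) = 2.37  ⇒  (1+β)/(1−β) = 5.6169
β = |1 − D²|/(1 + D²) = |1 − 5.6169|/(1 + 5.6169) = 0.698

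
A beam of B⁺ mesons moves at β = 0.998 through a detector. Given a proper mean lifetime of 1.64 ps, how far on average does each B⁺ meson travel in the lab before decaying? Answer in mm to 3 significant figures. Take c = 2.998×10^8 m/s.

d ≈ 7.76 mm

γ = 1/√(1 − 0.998²) = 15.819
Dilated lifetime: Δt = γτ₀ = 15.819 × 1.64 ps = 25.944 ps
d = vΔt = 0.998c × 25.944 ps = 2.9920×10^8 m/s × 2.5944×10^-11 s = 7.76 mm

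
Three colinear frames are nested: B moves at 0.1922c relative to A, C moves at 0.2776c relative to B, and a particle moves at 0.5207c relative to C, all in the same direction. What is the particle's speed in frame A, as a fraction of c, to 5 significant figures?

u ≈ 0.78451c

Compose boost 2: (0.2776 + 0.1922)/(1 + 0.2776×0.1922) = 0.46980/1.053355 = 0.4460036
Compose boost 3: (0.5207 + 0.4460036)/(1 + 0.5207×0.4460036) = 0.9667036/1.232234 = 0.78451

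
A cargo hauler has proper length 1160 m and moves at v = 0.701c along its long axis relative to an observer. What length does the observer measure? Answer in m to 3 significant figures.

γ = 1/√(1 − 0.701²) = 1.4022
Length contraction: L = L₀/γ = 1160/1.4022 = 827 m

L ≈ 827 m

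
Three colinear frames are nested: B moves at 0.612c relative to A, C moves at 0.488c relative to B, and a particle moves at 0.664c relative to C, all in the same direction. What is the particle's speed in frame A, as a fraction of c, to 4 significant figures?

Compose boost 2: (0.488 + 0.612)/(1 + 0.488×0.612) = 1.100/1.29866 = 0.847030
Compose boost 3: (0.664 + 0.847030)/(1 + 0.664×0.847030) = 1.51103/1.56243 = 0.9671

u ≈ 0.9671c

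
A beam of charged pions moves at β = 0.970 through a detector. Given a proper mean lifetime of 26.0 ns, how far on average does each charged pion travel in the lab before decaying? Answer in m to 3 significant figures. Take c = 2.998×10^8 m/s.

d ≈ 31.1 m

γ = 1/√(1 − 0.970²) = 4.1135
Dilated lifetime: Δt = γτ₀ = 4.1135 × 26.0 ns = 106.95 ns
d = vΔt = 0.970c × 106.95 ns = 2.9081×10^8 m/s × 1.0695×10^-7 s = 31.1 m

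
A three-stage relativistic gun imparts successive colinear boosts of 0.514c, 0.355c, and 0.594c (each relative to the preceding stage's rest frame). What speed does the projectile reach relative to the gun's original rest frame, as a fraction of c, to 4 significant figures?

Compose boost 2: (0.355 + 0.514)/(1 + 0.355×0.514) = 0.8690/1.18247 = 0.734902
Compose boost 3: (0.594 + 0.734902)/(1 + 0.594×0.734902) = 1.32890/1.43653 = 0.9251

u ≈ 0.9251c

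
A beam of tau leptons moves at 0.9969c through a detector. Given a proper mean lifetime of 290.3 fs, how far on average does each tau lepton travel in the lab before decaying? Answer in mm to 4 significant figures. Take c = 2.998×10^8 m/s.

γ = 1/√(1 − 0.9969²) = 12.7099
Dilated lifetime: Δt = γτ₀ = 12.7099 × 290.3 fs = 3689.67 fs
d = vΔt = 0.9969c × 3689.67 fs = 2.98871×10^8 m/s × 3.68967×10^-12 s = 1.103 mm

d ≈ 1.103 mm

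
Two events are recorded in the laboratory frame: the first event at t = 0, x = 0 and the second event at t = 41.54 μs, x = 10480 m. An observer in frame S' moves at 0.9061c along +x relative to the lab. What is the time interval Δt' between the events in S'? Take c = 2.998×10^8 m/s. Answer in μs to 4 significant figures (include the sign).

γ = 1/√(1 − 0.9061²) = 2.36371
Δt' = γ(Δt − vΔx/c²) = 2.36371 × (41.54 μs − 0.9061×10480 m / (2.998×10^8 m/s))
= 2.36371 × (9.86579 μs) = 23.32 μs

Δt' ≈ 23.32 μs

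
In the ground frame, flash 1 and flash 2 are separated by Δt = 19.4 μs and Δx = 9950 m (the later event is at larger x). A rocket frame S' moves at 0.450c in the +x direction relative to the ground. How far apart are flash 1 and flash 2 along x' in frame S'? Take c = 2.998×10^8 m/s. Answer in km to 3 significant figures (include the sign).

γ = 1/√(1 − 0.450²) = 1.1198
Δx' = γ(Δx − vΔt) = 1.1198 × (9950 m − 0.450×(2.998×10^8 m/s)×19.4×10^-6 s)
= 1.1198 × (7332.7 m) = 8.21 km

Δx' ≈ 8.21 km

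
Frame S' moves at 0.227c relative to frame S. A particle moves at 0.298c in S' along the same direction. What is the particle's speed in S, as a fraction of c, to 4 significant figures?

u ≈ 0.4917c

Relativistic velocity addition: u = (u' + v)/(1 + u'v/c²)
= (0.298 + 0.227)/(1 + 0.298×0.227) = 0.5250/1.06765 = 0.4917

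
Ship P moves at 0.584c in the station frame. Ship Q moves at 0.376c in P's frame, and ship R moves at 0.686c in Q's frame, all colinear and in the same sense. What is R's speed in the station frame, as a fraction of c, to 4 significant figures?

u ≈ 0.9566c

Compose boost 2: (0.376 + 0.584)/(1 + 0.376×0.584) = 0.9600/1.21958 = 0.787154
Compose boost 3: (0.686 + 0.787154)/(1 + 0.686×0.787154) = 1.47315/1.53999 = 0.9566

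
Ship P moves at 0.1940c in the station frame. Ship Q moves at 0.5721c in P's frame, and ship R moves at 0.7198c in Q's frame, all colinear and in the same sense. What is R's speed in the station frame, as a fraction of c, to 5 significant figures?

Compose boost 2: (0.5721 + 0.1940)/(1 + 0.5721×0.1940) = 0.76610/1.110987 = 0.6895668
Compose boost 3: (0.7198 + 0.6895668)/(1 + 0.7198×0.6895668) = 1.409367/1.496350 = 0.94187

u ≈ 0.94187c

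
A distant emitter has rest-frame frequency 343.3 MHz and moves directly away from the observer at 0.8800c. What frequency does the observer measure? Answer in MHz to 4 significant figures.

f_obs ≈ 86.73 MHz

Relativistic Doppler: f_obs = f_src √((1−β)/(1+β))
= 343.3 × √(0.120000/1.88000) = 343.3 × 0.252646 = 86.73 MHz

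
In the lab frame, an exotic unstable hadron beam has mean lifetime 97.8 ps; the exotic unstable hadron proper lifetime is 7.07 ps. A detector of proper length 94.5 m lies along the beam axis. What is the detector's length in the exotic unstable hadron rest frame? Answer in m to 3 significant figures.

Time dilation ⇒ γ = Δt/τ₀ = 97.8/7.07 = 13.833
Length contraction: L = L₀/γ = 94.5/13.833 = 6.83 m

L ≈ 6.83 m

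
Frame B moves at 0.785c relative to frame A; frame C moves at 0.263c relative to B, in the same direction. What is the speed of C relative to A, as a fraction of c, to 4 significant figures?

u ≈ 0.8687c

Compose boost 2: (0.263 + 0.785)/(1 + 0.263×0.785) = 1.048/1.20646 = 0.8687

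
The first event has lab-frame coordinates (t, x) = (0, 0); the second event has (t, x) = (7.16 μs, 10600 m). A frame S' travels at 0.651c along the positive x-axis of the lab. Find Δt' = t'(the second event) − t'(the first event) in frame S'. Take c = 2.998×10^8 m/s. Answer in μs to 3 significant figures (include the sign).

Δt' ≈ -20.9 μs

γ = 1/√(1 − 0.651²) = 1.3174
Δt' = γ(Δt − vΔx/c²) = 1.3174 × (7.16 μs − 0.651×10600 m / (2.998×10^8 m/s))
= 1.3174 × (-15.857 μs) = -20.9 μs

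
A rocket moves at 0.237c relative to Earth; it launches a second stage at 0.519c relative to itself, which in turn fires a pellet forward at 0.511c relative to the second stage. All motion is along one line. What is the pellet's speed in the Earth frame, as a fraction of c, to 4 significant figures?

Compose boost 2: (0.519 + 0.237)/(1 + 0.519×0.237) = 0.7560/1.12300 = 0.673195
Compose boost 3: (0.511 + 0.673195)/(1 + 0.511×0.673195) = 1.18419/1.34400 = 0.8811

u ≈ 0.8811c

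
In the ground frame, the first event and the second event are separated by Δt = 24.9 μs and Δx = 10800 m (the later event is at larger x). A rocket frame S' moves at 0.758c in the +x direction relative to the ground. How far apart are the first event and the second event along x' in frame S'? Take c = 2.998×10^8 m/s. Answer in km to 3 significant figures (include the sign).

γ = 1/√(1 − 0.758²) = 1.5331
Δx' = γ(Δx − vΔt) = 1.5331 × (10800 m − 0.758×(2.998×10^8 m/s)×24.9×10^-6 s)
= 1.5331 × (5141.5 m) = 7.88 km

Δx' ≈ 7.88 km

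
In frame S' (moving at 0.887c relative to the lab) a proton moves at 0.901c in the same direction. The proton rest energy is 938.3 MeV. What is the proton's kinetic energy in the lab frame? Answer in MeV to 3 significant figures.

u_lab = (0.901 + 0.887)/(1 + 0.901×0.887) = 0.993782
γ = 1/√(1 − 0.993782²) = 8.9814
K = (γ − 1)m₀c² = (8.9814 − 1) × 938.3 = 7.9814 × 938.3 = 7490 MeV

K ≈ 7490 MeV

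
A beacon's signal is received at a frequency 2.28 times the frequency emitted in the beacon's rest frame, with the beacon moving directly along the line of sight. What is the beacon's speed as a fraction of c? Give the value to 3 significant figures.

β ≈ 0.677

f_obs/f_src = √((1+β)/(1−β)) = 2.28  ⇒  (1+β)/(1−β) = 5.1984
β = |1 − D²|/(1 + D²) = |1 − 5.1984|/(1 + 5.1984) = 0.677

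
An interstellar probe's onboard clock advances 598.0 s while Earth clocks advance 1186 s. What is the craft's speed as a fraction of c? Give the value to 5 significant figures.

β ≈ 0.86358

γ = Δt/τ₀ = 1186/598.0 = 1.983278
β = √(1 − 1/γ²) = √(1 − 1/1.983278²) = 0.86358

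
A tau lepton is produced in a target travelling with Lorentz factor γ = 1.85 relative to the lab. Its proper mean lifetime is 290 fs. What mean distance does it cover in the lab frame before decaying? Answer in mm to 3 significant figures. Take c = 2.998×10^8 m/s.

d ≈ 0.135 mm

β = √(1 − 1/γ²) = √(1 − 1/1.85²) = 0.84132
Dilated lifetime: Δt = γτ₀ = 1.85 × 290 fs = 536.50 fs
d = vΔt = 0.84132c × 536.50 fs = 2.5223×10^8 m/s × 5.3650×10^-13 s = 0.135 mm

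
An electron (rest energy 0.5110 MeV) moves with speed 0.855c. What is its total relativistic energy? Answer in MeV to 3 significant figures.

γ = 1/√(1 − 0.855²) = 1.9282
E = γm₀c² = 1.9282 × 0.5110 MeV = 0.985 MeV

E ≈ 0.985 MeV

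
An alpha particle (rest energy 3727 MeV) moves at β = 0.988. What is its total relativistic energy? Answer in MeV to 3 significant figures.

γ = 1/√(1 − 0.988²) = 6.4744
E = γm₀c² = 6.4744 × 3727 MeV = 24100 MeV

E ≈ 24100 MeV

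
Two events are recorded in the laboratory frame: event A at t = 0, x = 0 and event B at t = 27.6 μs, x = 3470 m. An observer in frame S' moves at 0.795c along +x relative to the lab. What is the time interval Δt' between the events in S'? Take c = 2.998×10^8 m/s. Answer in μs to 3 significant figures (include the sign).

Δt' ≈ 30.3 μs

γ = 1/√(1 − 0.795²) = 1.6485
Δt' = γ(Δt − vΔx/c²) = 1.6485 × (27.6 μs − 0.795×3470 m / (2.998×10^8 m/s))
= 1.6485 × (18.398 μs) = 30.3 μs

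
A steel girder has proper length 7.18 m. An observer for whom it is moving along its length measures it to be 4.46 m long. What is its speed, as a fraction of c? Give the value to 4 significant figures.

β ≈ 0.7837

γ = L₀/L = 7.18/4.46 = 1.60987
β = √(1 − 1/γ²) = 0.7837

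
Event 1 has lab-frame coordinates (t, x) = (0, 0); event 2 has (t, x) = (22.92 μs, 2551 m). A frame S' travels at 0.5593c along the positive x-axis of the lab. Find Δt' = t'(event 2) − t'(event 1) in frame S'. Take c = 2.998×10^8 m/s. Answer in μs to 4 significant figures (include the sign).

Δt' ≈ 21.91 μs

γ = 1/√(1 − 0.5593²) = 1.20632
Δt' = γ(Δt − vΔx/c²) = 1.20632 × (22.92 μs − 0.5593×2551 m / (2.998×10^8 m/s))
= 1.20632 × (18.1609 μs) = 21.91 μs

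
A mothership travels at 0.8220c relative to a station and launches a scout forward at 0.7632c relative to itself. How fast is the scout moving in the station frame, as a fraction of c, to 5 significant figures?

u ≈ 0.97410c

Compose boost 2: (0.7632 + 0.8220)/(1 + 0.7632×0.8220) = 1.5852/1.627350 = 0.97410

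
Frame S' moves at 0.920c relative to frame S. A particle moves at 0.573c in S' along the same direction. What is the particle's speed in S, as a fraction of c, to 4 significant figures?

Relativistic velocity addition: u = (u' + v)/(1 + u'v/c²)
= (0.573 + 0.920)/(1 + 0.573×0.920) = 1.493/1.52716 = 0.9776

u ≈ 0.9776c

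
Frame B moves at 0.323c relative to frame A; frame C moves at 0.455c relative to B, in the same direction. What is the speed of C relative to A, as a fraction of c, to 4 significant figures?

Compose boost 2: (0.455 + 0.323)/(1 + 0.455×0.323) = 0.7780/1.14697 = 0.6783

u ≈ 0.6783c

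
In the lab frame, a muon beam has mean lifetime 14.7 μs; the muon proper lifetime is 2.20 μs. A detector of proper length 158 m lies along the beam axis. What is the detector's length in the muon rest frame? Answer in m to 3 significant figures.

L ≈ 23.6 m

Time dilation ⇒ γ = Δt/τ₀ = 14.7/2.20 = 6.6818
Length contraction: L = L₀/γ = 158/6.6818 = 23.6 m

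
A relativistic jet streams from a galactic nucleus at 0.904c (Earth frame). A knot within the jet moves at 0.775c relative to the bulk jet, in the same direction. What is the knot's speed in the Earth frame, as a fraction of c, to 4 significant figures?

u ≈ 0.9873c

Relativistic velocity addition: u = (u' + v)/(1 + u'v/c²)
= (0.775 + 0.904)/(1 + 0.775×0.904) = 1.679/1.70060 = 0.9873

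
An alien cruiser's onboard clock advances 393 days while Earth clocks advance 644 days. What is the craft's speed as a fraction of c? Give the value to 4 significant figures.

β ≈ 0.7922

γ = Δt/τ₀ = 644/393 = 1.63868
β = √(1 − 1/γ²) = √(1 − 1/1.63868²) = 0.7922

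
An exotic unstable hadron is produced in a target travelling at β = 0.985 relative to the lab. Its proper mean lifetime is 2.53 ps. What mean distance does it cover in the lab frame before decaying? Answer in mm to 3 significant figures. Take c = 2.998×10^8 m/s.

d ≈ 4.33 mm

γ = 1/√(1 − 0.985²) = 5.7953
Dilated lifetime: Δt = γτ₀ = 5.7953 × 2.53 ps = 14.662 ps
d = vΔt = 0.985c × 14.662 ps = 2.9530×10^8 m/s × 1.4662×10^-11 s = 4.33 mm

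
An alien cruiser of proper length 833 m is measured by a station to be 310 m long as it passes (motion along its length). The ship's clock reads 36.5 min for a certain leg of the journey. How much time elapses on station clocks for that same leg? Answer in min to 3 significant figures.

Length contraction ⇒ γ = L₀/L = 833/310 = 2.6871
Time dilation: Δt = γτ₀ = 2.6871 × 36.5 min = 98.1 min

Δt ≈ 98.1 min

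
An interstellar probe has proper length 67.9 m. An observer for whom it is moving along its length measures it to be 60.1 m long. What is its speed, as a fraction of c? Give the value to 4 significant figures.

γ = L₀/L = 67.9/60.1 = 1.12978
β = √(1 − 1/γ²) = 0.4654

β ≈ 0.4654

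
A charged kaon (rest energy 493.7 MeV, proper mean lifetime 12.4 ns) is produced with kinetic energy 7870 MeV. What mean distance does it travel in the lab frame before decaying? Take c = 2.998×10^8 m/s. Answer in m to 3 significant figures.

γ = 1 + K/(m₀c²) = 1 + 7870/493.7 = 16.941
β = √(1 − 1/γ²) = 0.99826
Dilated lifetime: γτ₀ = 16.941 × 12.4 ns = 210.07 ns
d = βc·γτ₀ = 0.99826 × (2.998×10^8 m/s) × 2.1007×10^-7 s = 62.9 m

d ≈ 62.9 m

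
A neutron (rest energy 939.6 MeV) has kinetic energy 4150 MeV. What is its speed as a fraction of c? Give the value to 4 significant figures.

γ = 1 + K/(m₀c²) = 1 + 4150/939.6 = 5.41677
β = √(1 − 1/γ²) = 0.9828

β ≈ 0.9828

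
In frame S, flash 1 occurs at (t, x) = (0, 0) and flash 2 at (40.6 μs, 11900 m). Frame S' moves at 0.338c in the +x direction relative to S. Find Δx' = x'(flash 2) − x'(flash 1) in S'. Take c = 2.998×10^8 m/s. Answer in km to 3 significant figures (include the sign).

Δx' ≈ 8.27 km

γ = 1/√(1 − 0.338²) = 1.0625
Δx' = γ(Δx − vΔt) = 1.0625 × (11900 m − 0.338×(2.998×10^8 m/s)×40.6×10^-6 s)
= 1.0625 × (7785.9 m) = 8.27 km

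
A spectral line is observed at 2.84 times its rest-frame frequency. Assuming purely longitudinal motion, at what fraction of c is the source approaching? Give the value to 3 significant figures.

f_obs/f_src = √((1+β)/(1−β)) = 2.84  ⇒  (1+β)/(1−β) = 8.0656
β = |1 − D²|/(1 + D²) = |1 − 8.0656|/(1 + 8.0656) = 0.779

β ≈ 0.779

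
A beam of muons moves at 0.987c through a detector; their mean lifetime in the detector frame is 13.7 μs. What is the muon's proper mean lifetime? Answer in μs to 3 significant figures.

τ₀ ≈ 2.20 μs

γ = 1/√(1 − 0.987²) = 6.2220
Proper time: τ₀ = Δt/γ = 13.7/6.2220 = 2.20 μs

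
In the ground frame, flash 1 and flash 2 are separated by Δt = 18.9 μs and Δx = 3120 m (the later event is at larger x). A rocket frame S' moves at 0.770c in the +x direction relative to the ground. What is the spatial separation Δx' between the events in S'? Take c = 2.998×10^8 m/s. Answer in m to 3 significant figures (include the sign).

γ = 1/√(1 − 0.770²) = 1.5673
Δx' = γ(Δx − vΔt) = 1.5673 × (3120 m − 0.770×(2.998×10^8 m/s)×18.9×10^-6 s)
= 1.5673 × (-1243.0 m) = -1950 m

Δx' ≈ -1950 m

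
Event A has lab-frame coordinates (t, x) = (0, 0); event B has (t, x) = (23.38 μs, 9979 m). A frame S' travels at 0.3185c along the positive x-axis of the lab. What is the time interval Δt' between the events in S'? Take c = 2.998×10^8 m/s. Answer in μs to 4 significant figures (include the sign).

Δt' ≈ 13.48 μs

γ = 1/√(1 − 0.3185²) = 1.05494
Δt' = γ(Δt − vΔx/c²) = 1.05494 × (23.38 μs − 0.3185×9979 m / (2.998×10^8 m/s))
= 1.05494 × (12.7786 μs) = 13.48 μs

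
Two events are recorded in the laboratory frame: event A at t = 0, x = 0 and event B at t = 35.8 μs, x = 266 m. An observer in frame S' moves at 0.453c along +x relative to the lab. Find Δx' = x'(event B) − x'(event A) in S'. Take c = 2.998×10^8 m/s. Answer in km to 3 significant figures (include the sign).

Δx' ≈ -5.16 km

γ = 1/√(1 − 0.453²) = 1.1217
Δx' = γ(Δx − vΔt) = 1.1217 × (266 m − 0.453×(2.998×10^8 m/s)×35.8×10^-6 s)
= 1.1217 × (-4596.0 m) = -5.16 km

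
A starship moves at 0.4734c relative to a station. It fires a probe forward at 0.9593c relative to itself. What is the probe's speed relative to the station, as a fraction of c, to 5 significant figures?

u ≈ 0.98526c

Relativistic velocity addition: u = (u' + v)/(1 + u'v/c²)
= (0.9593 + 0.4734)/(1 + 0.9593×0.4734) = 1.4327/1.454133 = 0.98526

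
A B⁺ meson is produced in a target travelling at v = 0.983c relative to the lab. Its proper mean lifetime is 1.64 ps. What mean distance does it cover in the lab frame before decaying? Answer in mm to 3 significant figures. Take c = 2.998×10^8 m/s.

γ = 1/√(1 − 0.983²) = 5.4465
Dilated lifetime: Δt = γτ₀ = 5.4465 × 1.64 ps = 8.9322 ps
d = vΔt = 0.983c × 8.9322 ps = 2.9470×10^8 m/s × 8.9322×10^-12 s = 2.63 mm

d ≈ 2.63 mm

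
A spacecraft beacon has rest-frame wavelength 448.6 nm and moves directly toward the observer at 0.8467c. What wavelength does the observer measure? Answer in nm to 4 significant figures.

Relativistic Doppler: λ_obs = λ_src √((1−β)/(1+β))
= 448.6 × √(0.153300/1.84670) = 448.6 × 0.288120 = 129.3 nm

λ_obs ≈ 129.3 nm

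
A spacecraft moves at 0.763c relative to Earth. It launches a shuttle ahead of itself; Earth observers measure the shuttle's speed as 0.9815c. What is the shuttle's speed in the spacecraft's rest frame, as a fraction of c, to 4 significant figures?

Inverse velocity addition: u' = (u − v)/(1 − uv/c²)
= (0.9815 − 0.763)/(1 − 0.9815×0.763) = 0.2185/0.251115 = 0.8701

u' ≈ 0.8701c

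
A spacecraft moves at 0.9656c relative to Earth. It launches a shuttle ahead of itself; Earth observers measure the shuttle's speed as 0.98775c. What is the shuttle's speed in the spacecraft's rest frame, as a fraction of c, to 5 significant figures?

u' ≈ 0.47914c

Inverse velocity addition: u' = (u − v)/(1 − uv/c²)
= (0.98775 − 0.9656)/(1 − 0.98775×0.9656) = 0.022150/0.04622860 = 0.47914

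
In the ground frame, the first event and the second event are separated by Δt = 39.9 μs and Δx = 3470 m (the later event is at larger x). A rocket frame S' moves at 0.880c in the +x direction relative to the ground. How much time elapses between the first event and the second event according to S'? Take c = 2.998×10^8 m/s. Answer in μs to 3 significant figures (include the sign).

γ = 1/√(1 − 0.880²) = 2.1054
Δt' = γ(Δt − vΔx/c²) = 2.1054 × (39.9 μs − 0.880×3470 m / (2.998×10^8 m/s))
= 2.1054 × (29.715 μs) = 62.6 μs

Δt' ≈ 62.6 μs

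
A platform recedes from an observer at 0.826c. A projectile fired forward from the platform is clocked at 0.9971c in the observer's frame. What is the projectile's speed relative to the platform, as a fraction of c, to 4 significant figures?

u' ≈ 0.9700c

Inverse velocity addition: u' = (u − v)/(1 − uv/c²)
= (0.9971 − 0.826)/(1 − 0.9971×0.826) = 0.1711/0.176395 = 0.9700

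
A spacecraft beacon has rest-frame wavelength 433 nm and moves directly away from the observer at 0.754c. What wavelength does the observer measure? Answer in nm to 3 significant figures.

Relativistic Doppler: λ_obs = λ_src √((1+β)/(1−β))
= 433 × √(1.7540/0.24600) = 433 × 2.6702 = 1160 nm

λ_obs ≈ 1160 nm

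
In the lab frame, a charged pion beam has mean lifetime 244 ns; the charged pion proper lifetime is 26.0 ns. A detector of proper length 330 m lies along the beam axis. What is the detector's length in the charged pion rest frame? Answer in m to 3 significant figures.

L ≈ 35.2 m

Time dilation ⇒ γ = Δt/τ₀ = 244/26.0 = 9.3846
Length contraction: L = L₀/γ = 330/9.3846 = 35.2 m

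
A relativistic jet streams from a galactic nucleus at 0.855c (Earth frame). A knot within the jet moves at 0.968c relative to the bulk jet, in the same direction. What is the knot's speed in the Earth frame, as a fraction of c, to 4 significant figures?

u ≈ 0.9975c

Relativistic velocity addition: u = (u' + v)/(1 + u'v/c²)
= (0.968 + 0.855)/(1 + 0.968×0.855) = 1.823/1.82764 = 0.9975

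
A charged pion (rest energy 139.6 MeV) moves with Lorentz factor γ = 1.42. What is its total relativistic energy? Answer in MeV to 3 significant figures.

γ = 1.42 (given)
E = γm₀c² = 1.42 × 139.6 MeV = 198 MeV

E ≈ 198 MeV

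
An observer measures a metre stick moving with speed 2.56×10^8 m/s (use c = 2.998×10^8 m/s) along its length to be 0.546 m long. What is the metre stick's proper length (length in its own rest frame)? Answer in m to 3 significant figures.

β = v/c = 2.56×10^8 / 2.998×10^8 = 0.85390
γ = 1/√(1 − 0.85390²) = 1.9215
L₀ = γL = 1.9215 × 0.546 = 1.05 m

L₀ ≈ 1.05 m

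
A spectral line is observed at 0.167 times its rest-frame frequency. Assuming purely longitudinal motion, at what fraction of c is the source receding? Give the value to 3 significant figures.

f_obs/f_src = √((1−β)/(1+β)) = 0.167  ⇒  (1−β)/(1+β) = 0.027889
β = |1 − D²|/(1 + D²) = |1 − 0.027889|/(1 + 0.027889) = 0.946

β ≈ 0.946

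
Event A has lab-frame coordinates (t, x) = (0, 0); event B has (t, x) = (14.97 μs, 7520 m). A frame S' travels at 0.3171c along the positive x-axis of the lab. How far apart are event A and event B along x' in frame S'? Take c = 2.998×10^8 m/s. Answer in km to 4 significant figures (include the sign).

Δx' ≈ 6.429 km

γ = 1/√(1 − 0.3171²) = 1.05442
Δx' = γ(Δx − vΔt) = 1.05442 × (7520 m − 0.3171×(2.998×10^8 m/s)×14.97×10^-6 s)
= 1.05442 × (6096.85 m) = 6.429 km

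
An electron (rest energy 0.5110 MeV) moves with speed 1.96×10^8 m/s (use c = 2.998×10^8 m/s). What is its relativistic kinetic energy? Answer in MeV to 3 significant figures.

β = v/c = 1.96×10^8 / 2.998×10^8 = 0.65377
γ = 1/√(1 − 0.65377²) = 1.3215
K = (γ − 1)m₀c² = (1.3215 − 1) × 0.5110 MeV = 0.32154 × 0.5110 MeV = 0.164 MeV

K ≈ 0.164 MeV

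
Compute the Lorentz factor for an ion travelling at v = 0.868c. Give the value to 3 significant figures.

γ = 1/√(1 − β²) = 1/√(1 − 0.868²) = 1/√(0.24658) = 2.01

γ ≈ 2.01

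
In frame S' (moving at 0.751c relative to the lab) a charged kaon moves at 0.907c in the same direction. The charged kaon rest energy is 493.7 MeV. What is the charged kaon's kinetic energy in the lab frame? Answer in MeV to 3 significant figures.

K ≈ 2490 MeV

u_lab = (0.907 + 0.751)/(1 + 0.907×0.751) = 0.986226
γ = 1/√(1 − 0.986226²) = 6.0457
K = (γ − 1)m₀c² = (6.0457 − 1) × 493.7 = 5.0457 × 493.7 = 2490 MeV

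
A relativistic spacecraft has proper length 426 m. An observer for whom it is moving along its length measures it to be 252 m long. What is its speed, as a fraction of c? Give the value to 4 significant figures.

β ≈ 0.8063

γ = L₀/L = 426/252 = 1.69048
β = √(1 − 1/γ²) = 0.8063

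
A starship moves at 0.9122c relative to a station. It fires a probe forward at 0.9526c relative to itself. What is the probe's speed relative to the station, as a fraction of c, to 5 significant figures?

Relativistic velocity addition: u = (u' + v)/(1 + u'v/c²)
= (0.9526 + 0.9122)/(1 + 0.9526×0.9122) = 1.8648/1.868962 = 0.99777

u ≈ 0.99777c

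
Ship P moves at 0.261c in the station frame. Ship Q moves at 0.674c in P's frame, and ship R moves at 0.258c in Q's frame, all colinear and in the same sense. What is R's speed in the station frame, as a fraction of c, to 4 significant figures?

u ≈ 0.8739c

Compose boost 2: (0.674 + 0.261)/(1 + 0.674×0.261) = 0.9350/1.17591 = 0.795126
Compose boost 3: (0.258 + 0.795126)/(1 + 0.258×0.795126) = 1.05313/1.20514 = 0.8739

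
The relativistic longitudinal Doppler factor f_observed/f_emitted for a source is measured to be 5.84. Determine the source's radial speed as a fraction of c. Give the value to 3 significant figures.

β ≈ 0.943

f_obs/f_src = √((1+β)/(1−β)) = 5.84  ⇒  (1+β)/(1−β) = 34.106
β = |1 − D²|/(1 + D²) = |1 − 34.106|/(1 + 34.106) = 0.943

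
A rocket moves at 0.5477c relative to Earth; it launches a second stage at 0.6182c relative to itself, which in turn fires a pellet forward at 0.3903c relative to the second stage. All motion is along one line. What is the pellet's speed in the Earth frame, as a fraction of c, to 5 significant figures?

u ≈ 0.94130c

Compose boost 2: (0.6182 + 0.5477)/(1 + 0.6182×0.5477) = 1.1659/1.338588 = 0.8709923
Compose boost 3: (0.3903 + 0.8709923)/(1 + 0.3903×0.8709923) = 1.261292/1.339948 = 0.94130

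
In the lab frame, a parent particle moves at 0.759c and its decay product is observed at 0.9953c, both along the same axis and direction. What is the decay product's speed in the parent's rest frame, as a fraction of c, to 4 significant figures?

Inverse velocity addition: u' = (u − v)/(1 − uv/c²)
= (0.9953 − 0.759)/(1 − 0.9953×0.759) = 0.2363/0.244567 = 0.9662

u' ≈ 0.9662c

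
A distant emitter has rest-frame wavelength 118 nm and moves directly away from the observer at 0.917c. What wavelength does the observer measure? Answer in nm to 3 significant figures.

λ_obs ≈ 567 nm

Relativistic Doppler: λ_obs = λ_src √((1+β)/(1−β))
= 118 × √(1.9170/0.083000) = 118 × 4.8059 = 567 nm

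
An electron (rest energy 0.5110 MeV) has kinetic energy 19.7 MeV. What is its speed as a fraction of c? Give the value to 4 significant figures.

β ≈ 0.9997

γ = 1 + K/(m₀c²) = 1 + 19.7/0.5110 = 39.5519
β = √(1 − 1/γ²) = 0.9997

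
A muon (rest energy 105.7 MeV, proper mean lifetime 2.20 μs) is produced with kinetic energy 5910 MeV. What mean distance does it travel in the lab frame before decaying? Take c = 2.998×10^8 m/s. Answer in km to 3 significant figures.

d ≈ 37.5 km

γ = 1 + K/(m₀c²) = 1 + 5910/105.7 = 56.913
β = √(1 − 1/γ²) = 0.99985
Dilated lifetime: γτ₀ = 56.913 × 2.20 μs = 125.21 μs
d = βc·γτ₀ = 0.99985 × (2.998×10^8 m/s) × 0.00012521 s = 37.5 km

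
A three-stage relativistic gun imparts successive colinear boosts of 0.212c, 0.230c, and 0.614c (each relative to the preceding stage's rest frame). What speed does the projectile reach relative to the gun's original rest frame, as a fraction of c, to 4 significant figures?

Compose boost 2: (0.230 + 0.212)/(1 + 0.230×0.212) = 0.4420/1.04876 = 0.421450
Compose boost 3: (0.614 + 0.421450)/(1 + 0.614×0.421450) = 1.03545/1.25877 = 0.8226

u ≈ 0.8226c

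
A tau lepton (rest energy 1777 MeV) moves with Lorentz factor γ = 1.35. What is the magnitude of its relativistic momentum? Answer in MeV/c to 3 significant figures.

p ≈ 1610 MeV/c

β = √(1 − 1/γ²) = √(1 − 1/1.35²) = 0.67179
p = γβm₀c = 1.35 × 0.67179 × 1777 MeV/c = 1610 MeV/c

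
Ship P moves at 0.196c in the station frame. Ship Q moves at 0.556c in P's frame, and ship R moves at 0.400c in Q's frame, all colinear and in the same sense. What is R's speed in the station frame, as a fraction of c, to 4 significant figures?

Compose boost 2: (0.556 + 0.196)/(1 + 0.556×0.196) = 0.7520/1.10898 = 0.678103
Compose boost 3: (0.400 + 0.678103)/(1 + 0.400×0.678103) = 1.07810/1.27124 = 0.8481

u ≈ 0.8481c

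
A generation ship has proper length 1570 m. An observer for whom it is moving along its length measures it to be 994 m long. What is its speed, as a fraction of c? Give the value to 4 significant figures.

γ = L₀/L = 1570/994 = 1.57948
β = √(1 − 1/γ²) = 0.7741

β ≈ 0.7741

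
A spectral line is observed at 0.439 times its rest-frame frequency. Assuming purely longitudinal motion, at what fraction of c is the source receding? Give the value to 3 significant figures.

f_obs/f_src = √((1−β)/(1+β)) = 0.439  ⇒  (1−β)/(1+β) = 0.19272
β = |1 − D²|/(1 + D²) = |1 − 0.19272|/(1 + 0.19272) = 0.677

β ≈ 0.677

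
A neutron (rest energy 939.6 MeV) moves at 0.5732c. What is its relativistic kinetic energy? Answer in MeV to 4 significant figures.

γ = 1/√(1 − 0.5732²) = 1.22038
K = (γ − 1)m₀c² = (1.22038 − 1) × 939.6 MeV = 0.220382 × 939.6 MeV = 207.1 MeV

K ≈ 207.1 MeV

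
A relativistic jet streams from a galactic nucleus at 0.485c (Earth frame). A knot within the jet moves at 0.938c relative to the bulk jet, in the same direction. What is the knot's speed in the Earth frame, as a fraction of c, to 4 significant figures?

Relativistic velocity addition: u = (u' + v)/(1 + u'v/c²)
= (0.938 + 0.485)/(1 + 0.938×0.485) = 1.423/1.45493 = 0.9781

u ≈ 0.9781c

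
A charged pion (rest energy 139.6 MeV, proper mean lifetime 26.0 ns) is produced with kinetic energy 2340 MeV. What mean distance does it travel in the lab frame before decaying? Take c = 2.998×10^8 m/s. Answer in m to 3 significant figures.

d ≈ 138 m

γ = 1 + K/(m₀c²) = 1 + 2340/139.6 = 17.762
β = √(1 − 1/γ²) = 0.99841
Dilated lifetime: γτ₀ = 17.762 × 26.0 ns = 461.82 ns
d = βc·γτ₀ = 0.99841 × (2.998×10^8 m/s) × 4.6182×10^-7 s = 138 m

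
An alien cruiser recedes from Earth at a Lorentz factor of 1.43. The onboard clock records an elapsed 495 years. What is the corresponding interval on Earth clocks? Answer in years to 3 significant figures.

Δt ≈ 708 years

γ = 1.43 (given)
Time dilation: Δt = γτ₀ = 1.43 × 495 years = 708 years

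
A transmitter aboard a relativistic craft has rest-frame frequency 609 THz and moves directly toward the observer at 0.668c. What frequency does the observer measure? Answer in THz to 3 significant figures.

Relativistic Doppler: f_obs = f_src √((1+β)/(1−β))
= 609 × √(1.6680/0.33200) = 609 × 2.2414 = 1370 THz

f_obs ≈ 1370 THz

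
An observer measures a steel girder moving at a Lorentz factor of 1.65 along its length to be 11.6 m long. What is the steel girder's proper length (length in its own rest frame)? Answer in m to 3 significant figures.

L₀ ≈ 19.1 m

γ = 1.65 (given)
L₀ = γL = 1.65 × 11.6 = 19.1 m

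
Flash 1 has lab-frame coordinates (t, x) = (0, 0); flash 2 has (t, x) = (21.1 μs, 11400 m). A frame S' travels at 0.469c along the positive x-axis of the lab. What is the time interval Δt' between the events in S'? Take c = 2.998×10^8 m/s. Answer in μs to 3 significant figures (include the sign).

Δt' ≈ 3.70 μs

γ = 1/√(1 − 0.469²) = 1.1322
Δt' = γ(Δt − vΔx/c²) = 1.1322 × (21.1 μs − 0.469×11400 m / (2.998×10^8 m/s))
= 1.1322 × (3.2661 μs) = 3.70 μs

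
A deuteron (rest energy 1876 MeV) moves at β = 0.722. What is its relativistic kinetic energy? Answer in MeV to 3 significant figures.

γ = 1/√(1 − 0.722²) = 1.4453
K = (γ − 1)m₀c² = (1.4453 − 1) × 1876 MeV = 0.44531 × 1876 MeV = 835 MeV

K ≈ 835 MeV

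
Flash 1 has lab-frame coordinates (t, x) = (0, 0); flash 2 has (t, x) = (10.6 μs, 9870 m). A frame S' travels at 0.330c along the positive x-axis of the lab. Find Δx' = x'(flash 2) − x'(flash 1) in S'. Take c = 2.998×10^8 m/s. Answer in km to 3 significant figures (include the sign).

Δx' ≈ 9.34 km

γ = 1/√(1 − 0.330²) = 1.0593
Δx' = γ(Δx − vΔt) = 1.0593 × (9870 m − 0.330×(2.998×10^8 m/s)×10.6×10^-6 s)
= 1.0593 × (8821.3 m) = 9.34 km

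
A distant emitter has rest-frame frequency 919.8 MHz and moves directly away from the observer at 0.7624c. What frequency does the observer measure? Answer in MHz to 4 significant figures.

f_obs ≈ 337.7 MHz

Relativistic Doppler: f_obs = f_src √((1−β)/(1+β))
= 919.8 × √(0.237600/1.76240) = 919.8 × 0.367173 = 337.7 MHz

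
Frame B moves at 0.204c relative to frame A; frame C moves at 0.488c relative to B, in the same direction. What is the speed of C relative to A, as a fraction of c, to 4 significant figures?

u ≈ 0.6293c

Compose boost 2: (0.488 + 0.204)/(1 + 0.488×0.204) = 0.6920/1.09955 = 0.6293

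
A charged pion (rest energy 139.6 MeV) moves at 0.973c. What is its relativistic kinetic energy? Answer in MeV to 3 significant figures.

γ = 1/√(1 − 0.973²) = 4.3327
K = (γ − 1)m₀c² = (4.3327 − 1) × 139.6 MeV = 3.3327 × 139.6 MeV = 465 MeV

K ≈ 465 MeV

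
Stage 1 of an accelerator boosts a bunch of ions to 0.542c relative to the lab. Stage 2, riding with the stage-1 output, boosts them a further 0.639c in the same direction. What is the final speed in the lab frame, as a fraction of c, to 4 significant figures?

u ≈ 0.8772c

Compose boost 2: (0.639 + 0.542)/(1 + 0.639×0.542) = 1.181/1.34634 = 0.8772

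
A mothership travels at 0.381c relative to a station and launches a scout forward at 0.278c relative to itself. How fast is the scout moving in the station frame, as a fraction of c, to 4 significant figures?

u ≈ 0.5959c

Compose boost 2: (0.278 + 0.381)/(1 + 0.278×0.381) = 0.6590/1.10592 = 0.5959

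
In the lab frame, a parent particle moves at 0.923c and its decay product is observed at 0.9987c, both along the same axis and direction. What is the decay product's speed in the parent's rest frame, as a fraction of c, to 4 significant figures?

Inverse velocity addition: u' = (u − v)/(1 − uv/c²)
= (0.9987 − 0.923)/(1 − 0.9987×0.923) = 0.07570/0.0781999 = 0.9680

u' ≈ 0.9680c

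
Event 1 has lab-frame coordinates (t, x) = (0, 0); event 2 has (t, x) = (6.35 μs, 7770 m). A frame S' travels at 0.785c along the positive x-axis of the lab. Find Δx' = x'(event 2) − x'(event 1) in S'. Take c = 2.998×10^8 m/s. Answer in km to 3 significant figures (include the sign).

Δx' ≈ 10.1 km

γ = 1/√(1 − 0.785²) = 1.6142
Δx' = γ(Δx − vΔt) = 1.6142 × (7770 m − 0.785×(2.998×10^8 m/s)×6.35×10^-6 s)
= 1.6142 × (6275.6 m) = 10.1 km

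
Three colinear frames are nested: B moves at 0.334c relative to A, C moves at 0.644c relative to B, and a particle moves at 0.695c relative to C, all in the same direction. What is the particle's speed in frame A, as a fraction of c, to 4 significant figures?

Compose boost 2: (0.644 + 0.334)/(1 + 0.644×0.334) = 0.9780/1.21510 = 0.804875
Compose boost 3: (0.695 + 0.804875)/(1 + 0.695×0.804875) = 1.49987/1.55939 = 0.9618

u ≈ 0.9618c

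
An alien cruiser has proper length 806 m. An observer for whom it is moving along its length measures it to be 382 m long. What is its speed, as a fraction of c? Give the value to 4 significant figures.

β ≈ 0.8806

γ = L₀/L = 806/382 = 2.10995
β = √(1 − 1/γ²) = 0.8806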